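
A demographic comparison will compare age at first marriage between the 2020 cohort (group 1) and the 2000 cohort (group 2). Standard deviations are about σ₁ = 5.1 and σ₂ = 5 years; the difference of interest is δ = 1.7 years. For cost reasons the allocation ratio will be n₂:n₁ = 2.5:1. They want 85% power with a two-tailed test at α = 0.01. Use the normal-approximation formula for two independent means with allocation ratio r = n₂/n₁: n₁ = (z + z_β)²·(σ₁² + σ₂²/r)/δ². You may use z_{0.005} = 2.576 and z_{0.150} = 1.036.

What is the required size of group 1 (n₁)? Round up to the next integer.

n₁ = 163

n₁ = (z_{α/2} + z_β)² · (σ₁² + σ₂²/r) / δ²
   = (2.576 + 1.036)² · (5.1² + 5²/2.5) / 1.7²
   = 13.0465 · (26.01 + 10) / 2.89
   = 13.0465 · 36.01 / 2.89
   = 162.56
Round up → n₁ = 163; n₂ = r·n₁ = 2.5 × 163 = 408.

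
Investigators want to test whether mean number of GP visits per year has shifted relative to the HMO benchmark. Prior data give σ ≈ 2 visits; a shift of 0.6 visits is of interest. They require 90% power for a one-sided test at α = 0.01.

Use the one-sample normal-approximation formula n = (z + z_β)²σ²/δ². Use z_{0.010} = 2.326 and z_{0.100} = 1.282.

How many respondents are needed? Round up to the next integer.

n = 145

n = (z_α + z_β)² · σ² / δ²
  = (2.326 + 1.282)² · 2² / 0.6²
  = 13.0177 · 4 / 0.36
  = 144.64
Round up → n = 145.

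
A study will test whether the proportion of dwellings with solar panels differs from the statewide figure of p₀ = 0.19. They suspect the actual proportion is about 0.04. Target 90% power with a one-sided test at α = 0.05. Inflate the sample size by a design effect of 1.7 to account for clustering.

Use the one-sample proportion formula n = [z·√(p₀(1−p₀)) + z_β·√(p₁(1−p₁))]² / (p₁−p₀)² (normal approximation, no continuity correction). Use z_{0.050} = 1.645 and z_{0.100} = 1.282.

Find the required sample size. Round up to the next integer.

n = 61

n = [z_α·√(p₀q₀) + z_β·√(p₁q₁)]² / (p₁ − p₀)²
  = [1.645·√(0.19·0.81) + 1.282·√(0.04·0.96)]² / (-0.15)²
  = [1.645·0.3923 + 1.282·0.1960]² / 0.0225
  = [0.8966]² / 0.0225
  = 35.72
Design effect: 1.7 × 35.72 = 60.73.
Round up → n = 61.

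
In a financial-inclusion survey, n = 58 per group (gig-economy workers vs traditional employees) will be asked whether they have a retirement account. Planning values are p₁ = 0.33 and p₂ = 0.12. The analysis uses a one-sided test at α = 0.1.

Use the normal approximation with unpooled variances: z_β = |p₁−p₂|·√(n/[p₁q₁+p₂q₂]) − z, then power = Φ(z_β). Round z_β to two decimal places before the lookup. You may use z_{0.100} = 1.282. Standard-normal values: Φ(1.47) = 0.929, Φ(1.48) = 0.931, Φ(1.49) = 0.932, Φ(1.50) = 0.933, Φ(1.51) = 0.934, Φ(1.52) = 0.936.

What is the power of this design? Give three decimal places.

Power ≈ 0.936

z_β = |p₁−p₂|·√(n/[p₁q₁+p₂q₂]) − z_α
    = 0.21 · √(58/0.3267) − 1.282
    = 0.21 · 13.3241 − 1.282
    = 2.7981 − 1.282 = 1.5161 → 1.52
Power = Φ(1.52) = 0.936.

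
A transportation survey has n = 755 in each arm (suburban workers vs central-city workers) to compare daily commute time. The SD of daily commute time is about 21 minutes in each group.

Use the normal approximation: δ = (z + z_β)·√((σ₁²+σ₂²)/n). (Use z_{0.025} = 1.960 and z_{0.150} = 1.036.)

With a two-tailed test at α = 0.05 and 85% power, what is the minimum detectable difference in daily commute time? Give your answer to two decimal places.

Minimum detectable difference ≈ 3.24 minutes

δ = (z_{α/2} + z_β) · √((σ₁²+σ₂²)/n)
  = (1.960 + 1.036) · √(882/755)
  = 2.996 · √1.1682
  = 2.996 · 1.0808
  = 3.2382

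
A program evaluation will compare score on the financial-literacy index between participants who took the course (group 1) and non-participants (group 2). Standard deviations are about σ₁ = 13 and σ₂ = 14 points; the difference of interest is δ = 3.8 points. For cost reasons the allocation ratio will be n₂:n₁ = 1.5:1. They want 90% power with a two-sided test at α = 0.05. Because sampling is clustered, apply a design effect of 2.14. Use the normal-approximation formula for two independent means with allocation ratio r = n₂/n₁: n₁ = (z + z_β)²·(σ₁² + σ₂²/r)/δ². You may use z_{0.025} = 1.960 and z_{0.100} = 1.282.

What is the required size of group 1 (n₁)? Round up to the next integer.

n₁ = 467

n₁ = (z_{α/2} + z_β)² · (σ₁² + σ₂²/r) / δ²
   = (1.960 + 1.282)² · (13² + 14²/1.5) / 3.8²
   = 10.5106 · (169 + 130.6667) / 14.44
   = 10.5106 · 299.6667 / 14.44
   = 218.12
Design effect: 2.14 × 218.12 = 466.78.
Round up → n₁ = 467; n₂ = r·n₁ = 1.5 × 467 = 701.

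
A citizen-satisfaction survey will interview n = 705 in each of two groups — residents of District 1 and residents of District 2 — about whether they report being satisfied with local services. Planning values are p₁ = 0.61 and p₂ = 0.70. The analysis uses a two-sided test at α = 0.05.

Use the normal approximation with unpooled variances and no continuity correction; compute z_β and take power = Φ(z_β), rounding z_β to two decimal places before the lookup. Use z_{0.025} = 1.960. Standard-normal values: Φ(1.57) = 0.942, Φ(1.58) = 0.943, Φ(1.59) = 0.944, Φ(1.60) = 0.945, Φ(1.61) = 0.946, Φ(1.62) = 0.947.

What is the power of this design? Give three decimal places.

Power ≈ 0.946

z_β = |p₁−p₂|·√(n/[p₁q₁+p₂q₂]) − z_{α/2}
    = 0.09 · √(705/0.4479) − 1.960
    = 0.09 · 39.6738 − 1.960
    = 3.5706 − 1.960 = 1.6106 → 1.61
Power = Φ(1.61) = 0.946.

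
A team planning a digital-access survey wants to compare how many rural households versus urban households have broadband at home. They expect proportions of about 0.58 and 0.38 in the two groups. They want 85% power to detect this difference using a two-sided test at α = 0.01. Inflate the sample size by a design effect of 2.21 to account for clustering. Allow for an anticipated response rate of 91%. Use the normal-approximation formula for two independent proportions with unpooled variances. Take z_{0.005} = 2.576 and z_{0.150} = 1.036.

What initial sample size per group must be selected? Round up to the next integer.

n = (z_{α/2} + z_β)² · [p₁(1−p₁) + p₂(1−p₂)] / (p₁ − p₂)²
  = (2.576 + 1.036)² · (0.58·0.42 + 0.38·0.62) / (0.20)²
  = (3.612)² · (0.2436 + 0.2356) / 0.0400
  = 13.0465 · 0.4792 / 0.0400
  = 156.30
Design effect: 2.21 × 156.30 = 345.42.
Adjust for 91% response: 345.42 / 0.91 = 379.58.
Round up → n = 380 per group.

n = 380 per group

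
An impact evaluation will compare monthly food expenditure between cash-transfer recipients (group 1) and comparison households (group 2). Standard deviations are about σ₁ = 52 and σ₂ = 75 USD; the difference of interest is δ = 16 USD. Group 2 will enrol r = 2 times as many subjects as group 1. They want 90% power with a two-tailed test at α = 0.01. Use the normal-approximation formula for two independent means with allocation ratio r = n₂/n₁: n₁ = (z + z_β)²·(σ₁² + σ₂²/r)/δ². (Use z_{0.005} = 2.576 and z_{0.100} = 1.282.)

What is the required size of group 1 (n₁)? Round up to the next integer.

n₁ = 321

n₁ = (z_{α/2} + z_β)² · (σ₁² + σ₂²/r) / δ²
   = (2.576 + 1.282)² · (52² + 75²/2) / 16²
   = 14.8842 · (2704 + 2812.5) / 256
   = 14.8842 · 5516.5 / 256
   = 320.74
Round up → n₁ = 321; n₂ = r·n₁ = 2 × 321 = 642.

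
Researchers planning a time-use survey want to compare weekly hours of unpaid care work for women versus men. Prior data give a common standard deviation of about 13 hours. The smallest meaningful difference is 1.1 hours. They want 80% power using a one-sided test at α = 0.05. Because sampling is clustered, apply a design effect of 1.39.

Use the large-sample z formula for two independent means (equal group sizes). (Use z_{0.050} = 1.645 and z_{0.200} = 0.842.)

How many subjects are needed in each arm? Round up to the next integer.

n = (z_α + z_β)² · (σ₁² + σ₂²) / δ²
  = (1.645 + 0.842)² · (2·13² = 338) / 1.1²
  = 6.1852 · 338 / 1.21
  = 1727.76
Design effect: 1.39 × 1727.76 = 2401.58.
Round up → n = 2402 per group.

n = 2402 per group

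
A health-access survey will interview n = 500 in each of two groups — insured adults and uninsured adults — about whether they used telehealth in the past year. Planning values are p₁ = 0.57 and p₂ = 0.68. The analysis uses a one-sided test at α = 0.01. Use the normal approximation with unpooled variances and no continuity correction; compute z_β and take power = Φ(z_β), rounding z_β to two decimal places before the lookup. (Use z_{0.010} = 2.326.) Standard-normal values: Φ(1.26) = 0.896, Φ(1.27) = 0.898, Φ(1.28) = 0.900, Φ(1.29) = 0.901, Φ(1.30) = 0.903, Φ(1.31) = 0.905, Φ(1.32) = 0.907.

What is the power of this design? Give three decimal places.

Power ≈ 0.901

z_β = |p₁−p₂|·√(n/[p₁q₁+p₂q₂]) − z_α
    = 0.11 · √(500/0.4627) − 2.326
    = 0.11 · 32.8727 − 2.326
    = 3.6160 − 2.326 = 1.2900 → 1.29
Power = Φ(1.29) = 0.901.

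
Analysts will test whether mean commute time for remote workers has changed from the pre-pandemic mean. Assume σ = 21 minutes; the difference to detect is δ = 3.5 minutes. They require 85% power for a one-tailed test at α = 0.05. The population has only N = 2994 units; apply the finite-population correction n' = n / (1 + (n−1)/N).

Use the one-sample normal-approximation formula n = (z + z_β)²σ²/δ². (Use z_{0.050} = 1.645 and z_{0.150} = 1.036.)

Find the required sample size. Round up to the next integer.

n = 239

n = (z_α + z_β)² · σ² / δ²
  = (1.645 + 1.036)² · 21² / 3.5²
  = 7.1878 · 441 / 12.25
  = 258.76
Finite-population correction (N = 2994): 258.76 / (1 + (258.76 − 1)/2994) = 238.25.
Round up → n = 239.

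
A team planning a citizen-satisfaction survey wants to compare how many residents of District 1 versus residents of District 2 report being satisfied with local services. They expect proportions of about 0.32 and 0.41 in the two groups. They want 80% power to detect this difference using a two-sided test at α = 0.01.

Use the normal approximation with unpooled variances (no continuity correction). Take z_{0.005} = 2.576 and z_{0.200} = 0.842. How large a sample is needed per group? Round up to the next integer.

n = 663 per group

n = (z_{α/2} + z_β)² · [p₁(1−p₁) + p₂(1−p₂)] / (p₁ − p₂)²
  = (2.576 + 0.842)² · (0.32·0.68 + 0.41·0.59) / (-0.09)²
  = (3.418)² · (0.2176 + 0.2419) / 0.0081
  = 11.6827 · 0.4595 / 0.0081
  = 662.74
Round up → n = 663 per group.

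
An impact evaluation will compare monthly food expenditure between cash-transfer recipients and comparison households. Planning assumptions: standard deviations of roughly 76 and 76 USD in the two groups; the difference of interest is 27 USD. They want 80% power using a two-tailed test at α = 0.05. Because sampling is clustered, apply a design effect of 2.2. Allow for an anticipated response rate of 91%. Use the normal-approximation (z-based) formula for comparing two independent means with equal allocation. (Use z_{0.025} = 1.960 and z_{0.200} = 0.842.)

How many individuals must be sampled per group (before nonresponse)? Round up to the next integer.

n = (z_{α/2} + z_β)² · (σ₁² + σ₂²) / δ²
  = (1.960 + 0.842)² · (76² + 76² = 11552) / 27²
  = 7.8512 · 11552 / 729
  = 124.41
Design effect: 2.2 × 124.41 = 273.71.
Adjust for 91% response: 273.71 / 0.91 = 300.78.
Round up → n = 301 per group.

n = 301 per group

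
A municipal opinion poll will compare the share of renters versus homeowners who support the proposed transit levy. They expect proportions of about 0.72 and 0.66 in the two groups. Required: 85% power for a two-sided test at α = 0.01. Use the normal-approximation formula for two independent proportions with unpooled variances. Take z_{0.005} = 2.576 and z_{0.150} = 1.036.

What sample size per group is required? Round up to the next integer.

n = 1544 per group

n = (z_{α/2} + z_β)² · [p₁(1−p₁) + p₂(1−p₂)] / (p₁ − p₂)²
  = (2.576 + 1.036)² · (0.72·0.28 + 0.66·0.34) / (0.06)²
  = (3.612)² · (0.2016 + 0.2244) / 0.0036
  = 13.0465 · 0.4260 / 0.0036
  = 1543.84
Round up → n = 1544 per group.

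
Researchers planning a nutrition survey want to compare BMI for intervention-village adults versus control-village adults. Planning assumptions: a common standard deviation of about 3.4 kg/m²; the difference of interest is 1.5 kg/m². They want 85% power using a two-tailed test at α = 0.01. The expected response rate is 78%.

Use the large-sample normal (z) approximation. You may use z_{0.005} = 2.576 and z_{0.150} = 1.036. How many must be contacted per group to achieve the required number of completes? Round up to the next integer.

n = 172 per group

n = (z_{α/2} + z_β)² · (σ₁² + σ₂²) / δ²
  = (2.576 + 1.036)² · (2·3.4² = 23.12) / 1.5²
  = 13.0465 · 23.12 / 2.25
  = 134.06
Adjust for 78% response: 134.06 / 0.78 = 171.87.
Round up → n = 172 per group.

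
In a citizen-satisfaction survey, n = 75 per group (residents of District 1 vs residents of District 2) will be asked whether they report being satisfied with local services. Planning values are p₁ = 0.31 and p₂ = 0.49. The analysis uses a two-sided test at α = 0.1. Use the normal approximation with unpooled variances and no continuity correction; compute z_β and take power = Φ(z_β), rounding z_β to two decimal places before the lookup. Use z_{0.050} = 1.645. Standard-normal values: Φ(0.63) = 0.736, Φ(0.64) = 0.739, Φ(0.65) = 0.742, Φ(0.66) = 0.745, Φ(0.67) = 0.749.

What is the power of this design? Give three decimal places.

z_β = |p₁−p₂|·√(n/[p₁q₁+p₂q₂]) − z_{α/2}
    = 0.18 · √(75/0.4638) − 1.645
    = 0.18 · 12.7164 − 1.645
    = 2.2890 − 1.645 = 0.6440 → 0.64
Power = Φ(0.64) = 0.739.

Power ≈ 0.739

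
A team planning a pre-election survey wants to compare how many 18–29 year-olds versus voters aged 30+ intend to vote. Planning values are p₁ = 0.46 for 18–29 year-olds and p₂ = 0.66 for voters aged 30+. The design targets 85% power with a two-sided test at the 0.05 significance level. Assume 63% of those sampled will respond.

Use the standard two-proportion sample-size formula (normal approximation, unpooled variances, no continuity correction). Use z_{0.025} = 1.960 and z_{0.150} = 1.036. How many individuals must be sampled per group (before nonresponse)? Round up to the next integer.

n = 169 per group

n = (z_{α/2} + z_β)² · [p₁(1−p₁) + p₂(1−p₂)] / (p₁ − p₂)²
  = (1.960 + 1.036)² · (0.46·0.54 + 0.66·0.34) / (-0.20)²
  = (2.996)² · (0.2484 + 0.2244) / 0.0400
  = 8.9760 · 0.4728 / 0.0400
  = 106.10
Adjust for 63% response: 106.10 / 0.63 = 168.41.
Round up → n = 169 per group.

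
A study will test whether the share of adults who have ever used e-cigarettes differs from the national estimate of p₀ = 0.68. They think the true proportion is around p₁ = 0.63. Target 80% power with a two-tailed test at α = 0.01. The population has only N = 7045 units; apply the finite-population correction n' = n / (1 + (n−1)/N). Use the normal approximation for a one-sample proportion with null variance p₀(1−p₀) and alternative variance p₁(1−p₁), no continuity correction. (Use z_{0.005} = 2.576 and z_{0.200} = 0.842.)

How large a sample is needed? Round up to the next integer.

n = 903

n = [z_{α/2}·√(p₀q₀) + z_β·√(p₁q₁)]² / (p₁ − p₀)²
  = [2.576·√(0.68·0.32) + 0.842·√(0.63·0.37)]² / (-0.05)²
  = [2.576·0.4665 + 0.842·0.4828]² / 0.0025
  = [1.6082]² / 0.0025
  = 1034.48
Finite-population correction (N = 7045): 1034.48 / (1 + (1034.48 − 1)/7045) = 902.14.
Round up → n = 903.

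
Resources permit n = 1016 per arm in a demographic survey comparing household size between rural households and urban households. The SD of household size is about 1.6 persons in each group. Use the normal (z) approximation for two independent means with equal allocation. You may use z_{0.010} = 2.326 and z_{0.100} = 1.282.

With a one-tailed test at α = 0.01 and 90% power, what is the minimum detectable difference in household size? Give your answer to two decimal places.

Minimum detectable difference ≈ 0.26 persons

δ = (z_α + z_β) · √((σ₁²+σ₂²)/n)
  = (2.326 + 1.282) · √(5.12/1016)
  = 3.608 · √0.00504
  = 3.608 · 0.0710
  = 0.2561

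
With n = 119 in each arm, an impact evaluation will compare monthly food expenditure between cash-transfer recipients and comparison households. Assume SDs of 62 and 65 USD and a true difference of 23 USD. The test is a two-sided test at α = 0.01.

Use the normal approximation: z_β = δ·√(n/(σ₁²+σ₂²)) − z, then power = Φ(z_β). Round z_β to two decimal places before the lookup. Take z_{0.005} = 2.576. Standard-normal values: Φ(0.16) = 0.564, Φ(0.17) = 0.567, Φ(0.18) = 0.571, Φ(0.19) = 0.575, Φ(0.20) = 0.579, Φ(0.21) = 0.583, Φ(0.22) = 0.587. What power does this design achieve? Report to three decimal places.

Power ≈ 0.587

z_β = δ·√(n/(σ₁²+σ₂²)) − z_{α/2}
    = 23 · √(119/8069) − 2.576
    = 23 · 0.12144 − 2.576
    = 2.7931 − 2.576 = 0.2171 → 0.22
Power = Φ(0.22) = 0.587.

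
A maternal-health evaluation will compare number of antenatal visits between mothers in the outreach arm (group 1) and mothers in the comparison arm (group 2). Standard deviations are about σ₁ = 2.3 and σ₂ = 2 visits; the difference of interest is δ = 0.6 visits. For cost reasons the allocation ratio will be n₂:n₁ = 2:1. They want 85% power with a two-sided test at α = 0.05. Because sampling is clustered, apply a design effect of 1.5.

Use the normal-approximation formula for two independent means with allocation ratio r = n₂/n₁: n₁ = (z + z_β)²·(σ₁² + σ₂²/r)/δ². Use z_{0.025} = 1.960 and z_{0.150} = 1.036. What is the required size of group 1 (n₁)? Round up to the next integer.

n₁ = 273

n₁ = (z_{α/2} + z_β)² · (σ₁² + σ₂²/r) / δ²
   = (1.960 + 1.036)² · (2.3² + 2²/2) / 0.6²
   = 8.9760 · (5.29 + 2) / 0.36
   = 8.9760 · 7.29 / 0.36
   = 181.76
Design effect: 1.5 × 181.76 = 272.65.
Round up → n₁ = 273; n₂ = r·n₁ = 2 × 273 = 546.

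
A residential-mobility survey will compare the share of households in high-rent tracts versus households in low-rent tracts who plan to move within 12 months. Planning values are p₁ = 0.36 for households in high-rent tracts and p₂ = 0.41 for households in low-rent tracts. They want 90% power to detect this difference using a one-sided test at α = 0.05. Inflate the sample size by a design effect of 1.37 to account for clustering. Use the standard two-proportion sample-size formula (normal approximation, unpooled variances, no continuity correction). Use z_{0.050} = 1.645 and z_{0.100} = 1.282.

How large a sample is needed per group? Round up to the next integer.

n = 2218 per group

n = (z_α + z_β)² · [p₁(1−p₁) + p₂(1−p₂)] / (p₁ − p₂)²
  = (1.645 + 1.282)² · (0.36·0.64 + 0.41·0.59) / (-0.05)²
  = (2.927)² · (0.2304 + 0.2419) / 0.0025
  = 8.5673 · 0.4723 / 0.0025
  = 1618.54
Design effect: 1.37 × 1618.54 = 2217.40.
Round up → n = 2218 per group.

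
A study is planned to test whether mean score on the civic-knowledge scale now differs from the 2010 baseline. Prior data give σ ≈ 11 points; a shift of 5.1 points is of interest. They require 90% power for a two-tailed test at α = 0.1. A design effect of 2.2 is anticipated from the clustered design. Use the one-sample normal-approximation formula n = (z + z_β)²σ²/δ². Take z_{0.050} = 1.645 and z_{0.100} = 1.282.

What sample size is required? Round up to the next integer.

n = 88

n = (z_{α/2} + z_β)² · σ² / δ²
  = (1.645 + 1.282)² · 11² / 5.1²
  = 8.5673 · 121 / 26.01
  = 39.86
Design effect: 2.2 × 39.86 = 87.68.
Round up → n = 88.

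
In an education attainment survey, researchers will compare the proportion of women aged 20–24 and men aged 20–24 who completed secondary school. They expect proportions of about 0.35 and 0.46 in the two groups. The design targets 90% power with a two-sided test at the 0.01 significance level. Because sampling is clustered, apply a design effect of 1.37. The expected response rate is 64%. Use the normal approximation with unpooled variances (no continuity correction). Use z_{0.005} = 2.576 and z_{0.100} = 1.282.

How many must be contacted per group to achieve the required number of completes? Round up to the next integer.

n = 1254 per group

n = (z_{α/2} + z_β)² · [p₁(1−p₁) + p₂(1−p₂)] / (p₁ − p₂)²
  = (2.576 + 1.282)² · (0.35·0.65 + 0.46·0.54) / (-0.11)²
  = (3.858)² · (0.2275 + 0.2484) / 0.0121
  = 14.8842 · 0.4759 / 0.0121
  = 585.40
Design effect: 1.37 × 585.40 = 802.00.
Adjust for 64% response: 802.00 / 0.64 = 1253.13.
Round up → n = 1254 per group.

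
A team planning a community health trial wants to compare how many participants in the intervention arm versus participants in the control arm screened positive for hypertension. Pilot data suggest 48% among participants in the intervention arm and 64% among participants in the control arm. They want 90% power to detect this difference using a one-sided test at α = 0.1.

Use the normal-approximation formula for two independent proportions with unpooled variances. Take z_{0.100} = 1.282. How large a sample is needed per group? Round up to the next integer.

n = (z_α + z_β)² · [p₁(1−p₁) + p₂(1−p₂)] / (p₁ − p₂)²
  = (1.282 + 1.282)² · (0.48·0.52 + 0.64·0.36) / (-0.16)²
  = (2.564)² · (0.2496 + 0.2304) / 0.0256
  = 6.5741 · 0.4800 / 0.0256
  = 123.26
Round up → n = 124 per group.

n = 124 per group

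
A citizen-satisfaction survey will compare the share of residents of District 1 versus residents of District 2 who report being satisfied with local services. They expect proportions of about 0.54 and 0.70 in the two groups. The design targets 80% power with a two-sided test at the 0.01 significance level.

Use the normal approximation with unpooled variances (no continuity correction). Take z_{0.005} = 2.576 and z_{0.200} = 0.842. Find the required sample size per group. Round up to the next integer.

n = (z_{α/2} + z_β)² · [p₁(1−p₁) + p₂(1−p₂)] / (p₁ − p₂)²
  = (2.576 + 0.842)² · (0.54·0.46 + 0.70·0.30) / (-0.16)²
  = (3.418)² · (0.2484 + 0.2100) / 0.0256
  = 11.6827 · 0.4584 / 0.0256
  = 209.19
Round up → n = 210 per group.

n = 210 per group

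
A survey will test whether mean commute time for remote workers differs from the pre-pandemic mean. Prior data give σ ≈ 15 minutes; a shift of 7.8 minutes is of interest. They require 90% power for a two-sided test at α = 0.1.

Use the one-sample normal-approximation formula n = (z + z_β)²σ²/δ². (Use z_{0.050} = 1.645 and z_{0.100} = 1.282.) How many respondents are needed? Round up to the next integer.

n = (z_{α/2} + z_β)² · σ² / δ²
  = (1.645 + 1.282)² · 15² / 7.8²
  = 8.5673 · 225 / 60.84
  = 31.68
Round up → n = 32.

n = 32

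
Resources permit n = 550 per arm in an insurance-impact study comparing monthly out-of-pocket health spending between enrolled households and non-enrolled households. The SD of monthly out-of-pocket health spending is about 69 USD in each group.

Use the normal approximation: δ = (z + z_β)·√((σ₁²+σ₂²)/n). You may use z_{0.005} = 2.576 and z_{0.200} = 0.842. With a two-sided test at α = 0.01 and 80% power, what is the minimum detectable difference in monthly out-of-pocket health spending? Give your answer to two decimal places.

δ = (z_{α/2} + z_β) · √((σ₁²+σ₂²)/n)
  = (2.576 + 0.842) · √(9522/550)
  = 3.418 · √17.3127
  = 3.418 · 4.1609
  = 14.2218

Minimum detectable difference ≈ 14.22 USD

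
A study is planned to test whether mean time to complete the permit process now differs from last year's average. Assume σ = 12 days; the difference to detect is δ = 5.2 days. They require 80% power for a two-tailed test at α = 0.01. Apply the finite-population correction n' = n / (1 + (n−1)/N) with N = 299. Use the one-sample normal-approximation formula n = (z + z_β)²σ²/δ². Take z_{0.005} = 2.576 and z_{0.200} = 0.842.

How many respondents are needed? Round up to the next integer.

n = 52

n = (z_{α/2} + z_β)² · σ² / δ²
  = (2.576 + 0.842)² · 12² / 5.2²
  = 11.6827 · 144 / 27.04
  = 62.22
Finite-population correction (N = 299): 62.22 / (1 + (62.22 − 1)/299) = 51.64.
Round up → n = 52.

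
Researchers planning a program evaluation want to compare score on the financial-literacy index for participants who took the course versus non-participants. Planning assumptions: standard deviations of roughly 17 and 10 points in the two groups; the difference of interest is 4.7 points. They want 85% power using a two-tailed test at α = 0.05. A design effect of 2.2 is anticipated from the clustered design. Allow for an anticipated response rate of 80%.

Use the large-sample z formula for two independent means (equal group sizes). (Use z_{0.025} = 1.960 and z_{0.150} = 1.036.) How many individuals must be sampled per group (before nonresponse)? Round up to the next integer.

n = 435 per group

n = (z_{α/2} + z_β)² · (σ₁² + σ₂²) / δ²
  = (1.960 + 1.036)² · (17² + 10² = 389) / 4.7²
  = 8.9760 · 389 / 22.09
  = 158.07
Design effect: 2.2 × 158.07 = 347.74.
Adjust for 80% response: 347.74 / 0.80 = 434.68.
Round up → n = 435 per group.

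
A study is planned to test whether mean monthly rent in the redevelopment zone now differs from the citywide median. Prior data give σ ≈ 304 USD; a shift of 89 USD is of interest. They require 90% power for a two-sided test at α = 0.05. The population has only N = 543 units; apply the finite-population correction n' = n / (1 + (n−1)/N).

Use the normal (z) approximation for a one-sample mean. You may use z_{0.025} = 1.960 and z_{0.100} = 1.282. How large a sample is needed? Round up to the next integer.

n = (z_{α/2} + z_β)² · σ² / δ²
  = (1.960 + 1.282)² · 304² / 89²
  = 10.5106 · 92416 / 7921
  = 122.63
Finite-population correction (N = 543): 122.63 / (1 + (122.63 − 1)/543) = 100.19.
Round up → n = 101.

n = 101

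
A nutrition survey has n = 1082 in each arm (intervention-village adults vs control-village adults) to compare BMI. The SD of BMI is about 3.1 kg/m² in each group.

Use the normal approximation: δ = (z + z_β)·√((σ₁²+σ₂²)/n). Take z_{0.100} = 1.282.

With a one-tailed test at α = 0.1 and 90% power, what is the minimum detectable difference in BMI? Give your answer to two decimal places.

Minimum detectable difference ≈ 0.34 kg/m²

δ = (z_α + z_β) · √((σ₁²+σ₂²)/n)
  = (1.282 + 1.282) · √(19.22/1082)
  = 2.564 · √0.01776
  = 2.564 · 0.1333
  = 0.3417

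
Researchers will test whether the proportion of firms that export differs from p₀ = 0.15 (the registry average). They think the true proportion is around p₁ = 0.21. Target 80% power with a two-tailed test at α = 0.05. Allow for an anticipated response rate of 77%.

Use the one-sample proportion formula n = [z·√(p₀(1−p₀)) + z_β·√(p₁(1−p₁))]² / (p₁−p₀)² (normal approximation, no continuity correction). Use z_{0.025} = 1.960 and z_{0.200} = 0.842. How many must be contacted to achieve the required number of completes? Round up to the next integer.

n = 393

n = [z_{α/2}·√(p₀q₀) + z_β·√(p₁q₁)]² / (p₁ − p₀)²
  = [1.960·√(0.15·0.85) + 0.842·√(0.21·0.79)]² / (0.06)²
  = [1.960·0.3571 + 0.842·0.4073]² / 0.0036
  = [1.0428]² / 0.0036
  = 302.07
Adjust for 77% response: 302.07 / 0.77 = 392.30.
Round up → n = 393.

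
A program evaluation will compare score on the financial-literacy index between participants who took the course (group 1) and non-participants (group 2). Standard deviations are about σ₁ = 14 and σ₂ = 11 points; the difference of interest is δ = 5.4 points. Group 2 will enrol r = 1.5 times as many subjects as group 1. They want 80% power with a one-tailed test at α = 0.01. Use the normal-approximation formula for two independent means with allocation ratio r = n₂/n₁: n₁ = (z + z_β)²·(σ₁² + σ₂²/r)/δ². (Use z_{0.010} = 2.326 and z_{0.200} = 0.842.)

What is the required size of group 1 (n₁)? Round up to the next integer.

n₁ = (z_α + z_β)² · (σ₁² + σ₂²/r) / δ²
   = (2.326 + 0.842)² · (14² + 11²/1.5) / 5.4²
   = 10.0362 · (196 + 80.6667) / 29.16
   = 10.0362 · 276.6667 / 29.16
   = 95.22
Round up → n₁ = 96; n₂ = r·n₁ = 1.5 × 96 = 144.

n₁ = 96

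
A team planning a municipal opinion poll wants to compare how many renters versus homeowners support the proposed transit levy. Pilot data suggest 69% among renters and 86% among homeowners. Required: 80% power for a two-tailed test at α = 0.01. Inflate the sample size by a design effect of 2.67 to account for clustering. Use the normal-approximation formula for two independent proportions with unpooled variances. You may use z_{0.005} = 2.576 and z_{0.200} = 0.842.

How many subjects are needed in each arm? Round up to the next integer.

n = 361 per group

n = (z_{α/2} + z_β)² · [p₁(1−p₁) + p₂(1−p₂)] / (p₁ − p₂)²
  = (2.576 + 0.842)² · (0.69·0.31 + 0.86·0.14) / (-0.17)²
  = (3.418)² · (0.2139 + 0.1204) / 0.0289
  = 11.6827 · 0.3343 / 0.0289
  = 135.14
Design effect: 2.67 × 135.14 = 360.82.
Round up → n = 361 per group.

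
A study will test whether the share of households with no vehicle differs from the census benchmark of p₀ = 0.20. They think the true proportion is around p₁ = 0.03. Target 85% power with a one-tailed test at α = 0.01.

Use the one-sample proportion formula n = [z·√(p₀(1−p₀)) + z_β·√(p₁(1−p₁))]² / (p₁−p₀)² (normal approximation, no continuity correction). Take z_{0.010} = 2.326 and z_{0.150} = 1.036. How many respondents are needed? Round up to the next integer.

n = 43

n = [z_α·√(p₀q₀) + z_β·√(p₁q₁)]² / (p₁ − p₀)²
  = [2.326·√(0.20·0.80) + 1.036·√(0.03·0.97)]² / (-0.17)²
  = [2.326·0.4000 + 1.036·0.1706]² / 0.0289
  = [1.1071]² / 0.0289
  = 42.41
Round up → n = 43.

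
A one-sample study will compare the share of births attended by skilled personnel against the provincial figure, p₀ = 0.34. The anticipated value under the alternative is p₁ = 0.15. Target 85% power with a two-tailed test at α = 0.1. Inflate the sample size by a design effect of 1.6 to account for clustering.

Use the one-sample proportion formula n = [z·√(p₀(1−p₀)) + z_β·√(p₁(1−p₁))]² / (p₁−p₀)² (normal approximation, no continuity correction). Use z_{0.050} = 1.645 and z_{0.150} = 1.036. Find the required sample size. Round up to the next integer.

n = 59

n = [z_{α/2}·√(p₀q₀) + z_β·√(p₁q₁)]² / (p₁ − p₀)²
  = [1.645·√(0.34·0.66) + 1.036·√(0.15·0.85)]² / (-0.19)²
  = [1.645·0.4737 + 1.036·0.3571]² / 0.0361
  = [1.1492]² / 0.0361
  = 36.58
Design effect: 1.6 × 36.58 = 58.53.
Round up → n = 59.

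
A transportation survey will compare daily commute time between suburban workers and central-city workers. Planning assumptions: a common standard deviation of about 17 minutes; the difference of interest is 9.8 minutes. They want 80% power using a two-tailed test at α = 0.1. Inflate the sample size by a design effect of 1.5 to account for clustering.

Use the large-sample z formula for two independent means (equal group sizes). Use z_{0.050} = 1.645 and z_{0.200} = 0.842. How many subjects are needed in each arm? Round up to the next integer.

n = 56 per group

n = (z_{α/2} + z_β)² · (σ₁² + σ₂²) / δ²
  = (1.645 + 0.842)² · (2·17² = 578) / 9.8²
  = 6.1852 · 578 / 96.04
  = 37.22
Design effect: 1.5 × 37.22 = 55.84.
Round up → n = 56 per group.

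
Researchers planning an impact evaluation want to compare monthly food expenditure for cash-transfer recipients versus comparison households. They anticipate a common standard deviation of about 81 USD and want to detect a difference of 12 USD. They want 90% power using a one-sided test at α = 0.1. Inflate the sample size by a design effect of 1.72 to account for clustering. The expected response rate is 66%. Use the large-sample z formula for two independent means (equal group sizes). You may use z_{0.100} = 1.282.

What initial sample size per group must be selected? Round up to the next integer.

n = (z_α + z_β)² · (σ₁² + σ₂²) / δ²
  = (1.282 + 1.282)² · (2·81² = 13122) / 12²
  = 6.5741 · 13122 / 144
  = 599.06
Design effect: 1.72 × 599.06 = 1030.39.
Adjust for 66% response: 1030.39 / 0.66 = 1561.20.
Round up → n = 1562 per group.

n = 1562 per group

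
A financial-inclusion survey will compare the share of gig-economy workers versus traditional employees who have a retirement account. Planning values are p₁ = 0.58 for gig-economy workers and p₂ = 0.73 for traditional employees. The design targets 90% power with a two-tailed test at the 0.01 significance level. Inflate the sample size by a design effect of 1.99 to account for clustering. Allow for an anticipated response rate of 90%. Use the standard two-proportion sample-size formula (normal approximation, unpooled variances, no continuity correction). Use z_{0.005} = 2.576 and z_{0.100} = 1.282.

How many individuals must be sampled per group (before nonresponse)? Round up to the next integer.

n = 645 per group

n = (z_{α/2} + z_β)² · [p₁(1−p₁) + p₂(1−p₂)] / (p₁ − p₂)²
  = (2.576 + 1.282)² · (0.58·0.42 + 0.73·0.27) / (-0.15)²
  = (3.858)² · (0.2436 + 0.1971) / 0.0225
  = 14.8842 · 0.4407 / 0.0225
  = 291.53
Design effect: 1.99 × 291.53 = 580.15.
Adjust for 90% response: 580.15 / 0.90 = 644.61.
Round up → n = 645 per group.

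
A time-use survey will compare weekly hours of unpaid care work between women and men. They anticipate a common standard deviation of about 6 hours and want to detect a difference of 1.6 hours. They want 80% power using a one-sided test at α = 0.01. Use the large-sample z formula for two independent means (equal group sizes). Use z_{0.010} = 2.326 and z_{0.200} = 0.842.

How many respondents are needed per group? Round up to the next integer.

n = 283 per group

n = (z_α + z_β)² · (σ₁² + σ₂²) / δ²
  = (2.326 + 0.842)² · (2·6² = 72) / 1.6²
  = 10.0362 · 72 / 2.56
  = 282.27
Round up → n = 283 per group.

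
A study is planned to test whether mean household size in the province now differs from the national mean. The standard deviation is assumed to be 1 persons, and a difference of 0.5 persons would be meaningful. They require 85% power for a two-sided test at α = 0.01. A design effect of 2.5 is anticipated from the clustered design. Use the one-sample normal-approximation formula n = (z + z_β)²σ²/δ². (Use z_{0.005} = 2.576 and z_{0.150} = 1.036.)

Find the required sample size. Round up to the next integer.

n = (z_{α/2} + z_β)² · σ² / δ²
  = (2.576 + 1.036)² · 1² / 0.5²
  = 13.0465 · 1 / 0.25
  = 52.19
Design effect: 2.5 × 52.19 = 130.47.
Round up → n = 131.

n = 131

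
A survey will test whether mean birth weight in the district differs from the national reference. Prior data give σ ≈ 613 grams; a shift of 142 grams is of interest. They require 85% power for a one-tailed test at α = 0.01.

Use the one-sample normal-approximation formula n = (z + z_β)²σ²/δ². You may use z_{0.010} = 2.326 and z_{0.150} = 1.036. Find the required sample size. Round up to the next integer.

n = 211

n = (z_α + z_β)² · σ² / δ²
  = (2.326 + 1.036)² · 613² / 142²
  = 11.3030 · 375769 / 20164
  = 210.64
Round up → n = 211.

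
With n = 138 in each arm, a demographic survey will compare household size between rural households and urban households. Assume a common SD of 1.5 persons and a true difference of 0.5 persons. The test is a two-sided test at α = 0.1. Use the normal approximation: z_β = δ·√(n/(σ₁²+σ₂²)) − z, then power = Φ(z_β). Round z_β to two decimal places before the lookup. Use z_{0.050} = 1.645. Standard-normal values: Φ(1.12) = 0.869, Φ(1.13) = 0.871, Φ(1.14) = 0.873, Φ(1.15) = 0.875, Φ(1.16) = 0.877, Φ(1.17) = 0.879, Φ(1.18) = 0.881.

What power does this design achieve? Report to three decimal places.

Power ≈ 0.869

z_β = δ·√(n/(σ₁²+σ₂²)) − z_{α/2}
    = 0.5 · √(138/4.5) − 1.645
    = 0.5 · 5.53775 − 1.645
    = 2.7689 − 1.645 = 1.1239 → 1.12
Power = Φ(1.12) = 0.869.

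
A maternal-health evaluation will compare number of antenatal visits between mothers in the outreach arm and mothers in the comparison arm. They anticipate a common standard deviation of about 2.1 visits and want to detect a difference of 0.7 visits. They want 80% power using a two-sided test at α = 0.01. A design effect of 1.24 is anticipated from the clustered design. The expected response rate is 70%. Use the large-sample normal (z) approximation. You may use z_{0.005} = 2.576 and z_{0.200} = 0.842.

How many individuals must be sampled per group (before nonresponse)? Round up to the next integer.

n = 373 per group

n = (z_{α/2} + z_β)² · (σ₁² + σ₂²) / δ²
  = (2.576 + 0.842)² · (2·2.1² = 8.82) / 0.7²
  = 11.6827 · 8.82 / 0.49
  = 210.29
Design effect: 1.24 × 210.29 = 260.76.
Adjust for 70% response: 260.76 / 0.70 = 372.51.
Round up → n = 373 per group.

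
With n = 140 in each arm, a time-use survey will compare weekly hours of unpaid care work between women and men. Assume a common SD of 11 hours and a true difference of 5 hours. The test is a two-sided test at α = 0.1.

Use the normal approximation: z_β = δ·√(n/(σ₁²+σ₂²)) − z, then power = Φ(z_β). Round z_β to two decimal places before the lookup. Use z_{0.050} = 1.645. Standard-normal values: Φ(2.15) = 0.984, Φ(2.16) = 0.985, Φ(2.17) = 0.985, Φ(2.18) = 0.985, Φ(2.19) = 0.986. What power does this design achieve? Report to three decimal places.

z_β = δ·√(n/(σ₁²+σ₂²)) − z_{α/2}
    = 5 · √(140/242) − 1.645
    = 5 · 0.76060 − 1.645
    = 3.8030 − 1.645 = 2.1580 → 2.16
Power = Φ(2.16) = 0.985.

Power ≈ 0.985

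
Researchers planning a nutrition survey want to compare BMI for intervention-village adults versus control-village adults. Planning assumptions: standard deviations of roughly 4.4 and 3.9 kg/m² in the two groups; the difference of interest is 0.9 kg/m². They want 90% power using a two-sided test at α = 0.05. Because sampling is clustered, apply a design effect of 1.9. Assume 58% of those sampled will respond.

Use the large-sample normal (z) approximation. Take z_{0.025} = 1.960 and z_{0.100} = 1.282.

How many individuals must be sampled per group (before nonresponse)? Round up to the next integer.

n = (z_{α/2} + z_β)² · (σ₁² + σ₂²) / δ²
  = (1.960 + 1.282)² · (4.4² + 3.9² = 34.57) / 0.9²
  = 10.5106 · 34.57 / 0.81
  = 448.58
Design effect: 1.9 × 448.58 = 852.30.
Adjust for 58% response: 852.30 / 0.58 = 1469.49.
Round up → n = 1470 per group.

n = 1470 per group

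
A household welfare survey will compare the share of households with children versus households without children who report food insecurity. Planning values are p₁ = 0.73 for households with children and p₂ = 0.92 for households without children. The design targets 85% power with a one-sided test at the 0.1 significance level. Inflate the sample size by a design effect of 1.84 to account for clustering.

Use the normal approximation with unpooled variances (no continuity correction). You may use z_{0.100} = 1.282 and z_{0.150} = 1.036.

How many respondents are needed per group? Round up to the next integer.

n = (z_α + z_β)² · [p₁(1−p₁) + p₂(1−p₂)] / (p₁ − p₂)²
  = (1.282 + 1.036)² · (0.73·0.27 + 0.92·0.08) / (-0.19)²
  = (2.318)² · (0.1971 + 0.0736) / 0.0361
  = 5.3731 · 0.2707 / 0.0361
  = 40.29
Design effect: 1.84 × 40.29 = 74.14.
Round up → n = 75 per group.

n = 75 per group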